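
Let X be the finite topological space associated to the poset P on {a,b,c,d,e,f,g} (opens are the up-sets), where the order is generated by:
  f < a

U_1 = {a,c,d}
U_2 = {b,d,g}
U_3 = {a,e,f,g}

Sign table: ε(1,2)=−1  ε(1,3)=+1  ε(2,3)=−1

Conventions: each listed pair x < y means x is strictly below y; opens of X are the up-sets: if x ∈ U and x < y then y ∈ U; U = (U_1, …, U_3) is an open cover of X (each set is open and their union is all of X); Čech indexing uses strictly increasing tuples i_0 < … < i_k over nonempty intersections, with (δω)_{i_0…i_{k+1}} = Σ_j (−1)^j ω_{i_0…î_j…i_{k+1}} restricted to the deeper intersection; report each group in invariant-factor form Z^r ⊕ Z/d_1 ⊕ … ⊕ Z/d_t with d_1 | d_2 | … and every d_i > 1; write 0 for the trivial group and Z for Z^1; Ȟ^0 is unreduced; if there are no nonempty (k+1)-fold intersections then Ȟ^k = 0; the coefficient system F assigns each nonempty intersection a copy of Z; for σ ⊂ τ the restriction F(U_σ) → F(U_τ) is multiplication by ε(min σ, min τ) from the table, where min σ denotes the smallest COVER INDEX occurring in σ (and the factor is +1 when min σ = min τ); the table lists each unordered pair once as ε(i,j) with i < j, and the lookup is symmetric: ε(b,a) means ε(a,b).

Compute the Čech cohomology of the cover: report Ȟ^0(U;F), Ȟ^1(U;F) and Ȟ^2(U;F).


nonempty intersections:
  U12={d} U13={a} U23={g}
C dims 3,3; δ0: rk 2, SNF 1^2
Ȟ^0: (3−2)−0=1 ⇒ Z
Ȟ^1: (3−0)−2=1 ⇒ Z
Ȟ^2: (0−0)−0=0 ⇒ 0

Ȟ^0(U;F) ≅ Z, Ȟ^1(U;F) ≅ Z, Ȟ^2(U;F) ≅ 0


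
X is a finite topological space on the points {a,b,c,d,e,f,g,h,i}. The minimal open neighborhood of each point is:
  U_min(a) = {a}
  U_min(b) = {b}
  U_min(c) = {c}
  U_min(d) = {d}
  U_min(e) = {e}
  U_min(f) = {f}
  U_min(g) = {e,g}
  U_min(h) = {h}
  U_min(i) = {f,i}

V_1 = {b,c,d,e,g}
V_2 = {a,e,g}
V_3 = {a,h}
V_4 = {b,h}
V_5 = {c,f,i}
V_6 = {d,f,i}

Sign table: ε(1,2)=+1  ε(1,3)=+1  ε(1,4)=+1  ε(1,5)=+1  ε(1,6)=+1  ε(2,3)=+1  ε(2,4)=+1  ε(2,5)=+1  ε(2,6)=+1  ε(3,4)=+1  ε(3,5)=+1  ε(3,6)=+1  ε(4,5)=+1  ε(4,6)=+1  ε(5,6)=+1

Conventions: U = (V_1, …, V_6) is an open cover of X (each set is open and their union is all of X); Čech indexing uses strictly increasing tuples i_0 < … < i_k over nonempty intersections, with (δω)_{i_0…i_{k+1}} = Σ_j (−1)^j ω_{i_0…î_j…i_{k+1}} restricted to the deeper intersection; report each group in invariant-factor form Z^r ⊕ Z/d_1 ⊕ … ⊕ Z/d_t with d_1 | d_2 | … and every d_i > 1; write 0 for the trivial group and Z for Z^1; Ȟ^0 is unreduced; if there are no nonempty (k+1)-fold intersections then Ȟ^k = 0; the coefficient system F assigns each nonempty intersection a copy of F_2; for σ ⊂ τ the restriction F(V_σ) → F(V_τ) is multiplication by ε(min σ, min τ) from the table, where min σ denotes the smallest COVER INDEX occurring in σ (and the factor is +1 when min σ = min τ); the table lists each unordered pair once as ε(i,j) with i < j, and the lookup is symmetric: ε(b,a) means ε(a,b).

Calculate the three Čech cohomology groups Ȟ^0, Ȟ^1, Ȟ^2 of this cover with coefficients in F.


nonempty overlaps:
  V12={e,g} V14={b} V15={c} V16={d} V23={a} V34={h} V56={f,i}
C dims 6,7; δ0: rk_F2 5
degree 0: 6−5−0 = 1 → Ȟ^0 ≅ Z/2
degree 1: 7−0−5 = 2 → Ȟ^1 ≅ Z/2 ⊕ Z/2
degree 2: 0−0−0 = 0 → Ȟ^2 ≅ 0

Ȟ^0 = Z/2, Ȟ^1 = Z/2 ⊕ Z/2, Ȟ^2 = 0


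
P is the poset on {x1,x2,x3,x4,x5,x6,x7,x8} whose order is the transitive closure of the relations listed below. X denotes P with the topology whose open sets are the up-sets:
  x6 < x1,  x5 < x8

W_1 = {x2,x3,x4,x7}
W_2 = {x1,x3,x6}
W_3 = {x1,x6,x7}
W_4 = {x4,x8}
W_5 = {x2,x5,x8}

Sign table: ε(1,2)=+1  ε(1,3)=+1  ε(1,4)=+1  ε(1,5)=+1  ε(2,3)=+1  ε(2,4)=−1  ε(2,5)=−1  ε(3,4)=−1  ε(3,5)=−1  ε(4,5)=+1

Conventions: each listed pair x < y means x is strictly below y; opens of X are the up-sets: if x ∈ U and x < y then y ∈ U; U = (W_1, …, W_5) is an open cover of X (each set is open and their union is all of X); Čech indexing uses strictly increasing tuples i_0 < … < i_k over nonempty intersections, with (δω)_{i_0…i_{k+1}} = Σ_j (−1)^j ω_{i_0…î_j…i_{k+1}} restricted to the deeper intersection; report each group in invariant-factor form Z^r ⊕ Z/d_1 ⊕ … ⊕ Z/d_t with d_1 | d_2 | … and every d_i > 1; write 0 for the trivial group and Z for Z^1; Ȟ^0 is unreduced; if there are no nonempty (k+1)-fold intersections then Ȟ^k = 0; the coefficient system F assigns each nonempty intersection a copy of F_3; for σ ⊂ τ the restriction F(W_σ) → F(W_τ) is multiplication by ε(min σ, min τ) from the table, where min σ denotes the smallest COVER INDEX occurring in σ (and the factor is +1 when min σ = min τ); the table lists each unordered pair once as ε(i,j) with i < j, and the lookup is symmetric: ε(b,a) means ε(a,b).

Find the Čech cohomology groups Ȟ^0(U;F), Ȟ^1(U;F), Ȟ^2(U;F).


nonempty overlaps:
  W12={x3} W13={x7} W14={x4} W15={x2} W23={x1,x6} W45={x8}
C dims 5,6; δ0: rk_F3 4
degree 0: 5−4−0 = 1 → Ȟ^0 ≅ Z/3
degree 1: 6−0−4 = 2 → Ȟ^1 ≅ Z/3 ⊕ Z/3
degree 2: 0−0−0 = 0 → Ȟ^2 ≅ 0

Ȟ^0(U;F) ≅ Z/3, Ȟ^1(U;F) ≅ Z/3 ⊕ Z/3 and Ȟ^2(U;F) ≅ 0


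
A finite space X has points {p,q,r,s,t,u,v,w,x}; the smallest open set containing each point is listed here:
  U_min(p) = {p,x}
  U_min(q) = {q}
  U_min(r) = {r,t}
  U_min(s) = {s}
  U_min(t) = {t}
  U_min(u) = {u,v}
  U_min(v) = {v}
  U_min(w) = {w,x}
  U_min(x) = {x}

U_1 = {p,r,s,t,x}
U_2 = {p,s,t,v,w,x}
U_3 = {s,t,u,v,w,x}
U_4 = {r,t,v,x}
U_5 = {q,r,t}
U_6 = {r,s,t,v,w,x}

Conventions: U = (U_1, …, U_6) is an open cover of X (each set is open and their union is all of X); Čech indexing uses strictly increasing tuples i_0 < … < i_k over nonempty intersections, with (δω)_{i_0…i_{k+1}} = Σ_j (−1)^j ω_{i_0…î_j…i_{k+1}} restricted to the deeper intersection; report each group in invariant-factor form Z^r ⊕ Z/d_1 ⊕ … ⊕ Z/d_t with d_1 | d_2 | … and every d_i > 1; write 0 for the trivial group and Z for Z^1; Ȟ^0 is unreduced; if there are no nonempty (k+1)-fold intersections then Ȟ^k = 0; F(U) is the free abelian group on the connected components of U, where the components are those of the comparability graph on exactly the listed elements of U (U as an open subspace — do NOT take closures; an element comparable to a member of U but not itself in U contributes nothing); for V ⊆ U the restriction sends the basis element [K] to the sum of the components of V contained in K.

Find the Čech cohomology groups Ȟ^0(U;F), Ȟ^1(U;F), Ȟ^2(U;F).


nonempty intersections:
  U12={p,s,t,x} U13={s,t,x} U14={r,t,x} U15={r,t} U16={r,s,t,x} U23={s,t,v,w,x} U24={t,v,x} U25={t} U26={s,t,v,w,x} U34={t,v,x} U35={t} U36={s,t,v,w,x} U45={r,t} U46={r,t,v,x} U56={r,t}
  U123={s,t,x} U124={t,x} U125={t} U126={s,t,x} U134={t,x} U135={t} U136={s,t,x} U145={r,t} U146={r,t,x} U156={r,t} U234={t,v,x} U235={t} U236={s,t,v,w,x} U245={t} U246={t,v,x} U256={t} U345={t} U346={t,v,x} U356={t} U456={r,t}
  U1234={t,x} U1235={t} U1236={s,t,x} U1245={t} U1246={t,x} U1256={t} U1345={t} U1346={t,x} U1356={t} U1456={r,t} U2345={t} U2346={t,v,x} U2356={t} U2456={t} U3456={t}
  U12345={t} U12346={t,x} U12356={t} U12456={t} U13456={t} U23456={t}
  U123456={t}
components per intersection:
  U1: {p,x} {r,t} {s}
  U2: {p,w,x} {s} {t} {v}
  U3: {s} {t} {u,v} {w,x}
  U4: {r,t} {v} {x}
  U5: {q} {r,t}
  U6: {r,t} {s} {v} {w,x}
  U12: {p,x} {s} {t}
  U13: {s} {t} {x}
  U14: {r,t} {x}
  U15: {r,t}
  U16: {r,t} {s} {x}
  U23: {s} {t} {v} {w,x}
  U24: {t} {v} {x}
  U25: {t}
  U26: {s} {t} {v} {w,x}
  U34: {t} {v} {x}
  U35: {t}
  U36: {s} {t} {v} {w,x}
  U45: {r,t}
  U46: {r,t} {v} {x}
  U56: {r,t}
  U123: {s} {t} {x}
  U124: {t} {x}
  U125: {t}
  U126: {s} {t} {x}
  U134: {t} {x}
  U135: {t}
  U136: {s} {t} {x}
  U145: {r,t}
  U146: {r,t} {x}
  U156: {r,t}
  U234: {t} {v} {x}
  U235: {t}
  U236: {s} {t} {v} {w,x}
  U245: {t}
  U246: {t} {v} {x}
  U256: {t}
  U345: {t}
  U346: {t} {v} {x}
  U356: {t}
  U456: {r,t}
  U1234: {t} {x}
  U1235: {t}
  U1236: {s} {t} {x}
  U1245: {t}
  U1246: {t} {x}
  U1256: {t}
  U1345: {t}
  U1346: {t} {x}
  U1356: {t}
  U1456: {r,t}
  U2345: {t}
  U2346: {t} {v} {x}
  U2356: {t}
  U2456: {t}
  U3456: {t}
  U12345: {t}
  U12346: {t} {x}
  U12356: {t}
  U12456: {t}
  U13456: {t}
  U23456: {t}
  U123456: {t}
C dims 20,37,38,22; δ0: rk 15, SNF 1^15; δ1: rk 22, SNF 1^22; δ2: rk 16, SNF 1^16
Ȟ^0: (20−15)−0=5 ⇒ Z^5
Ȟ^1: (37−22)−15=0 ⇒ 0
Ȟ^2: (38−16)−22=0 ⇒ 0

Ȟ^0 = Z^5; Ȟ^1 = 0; Ȟ^2 = 0


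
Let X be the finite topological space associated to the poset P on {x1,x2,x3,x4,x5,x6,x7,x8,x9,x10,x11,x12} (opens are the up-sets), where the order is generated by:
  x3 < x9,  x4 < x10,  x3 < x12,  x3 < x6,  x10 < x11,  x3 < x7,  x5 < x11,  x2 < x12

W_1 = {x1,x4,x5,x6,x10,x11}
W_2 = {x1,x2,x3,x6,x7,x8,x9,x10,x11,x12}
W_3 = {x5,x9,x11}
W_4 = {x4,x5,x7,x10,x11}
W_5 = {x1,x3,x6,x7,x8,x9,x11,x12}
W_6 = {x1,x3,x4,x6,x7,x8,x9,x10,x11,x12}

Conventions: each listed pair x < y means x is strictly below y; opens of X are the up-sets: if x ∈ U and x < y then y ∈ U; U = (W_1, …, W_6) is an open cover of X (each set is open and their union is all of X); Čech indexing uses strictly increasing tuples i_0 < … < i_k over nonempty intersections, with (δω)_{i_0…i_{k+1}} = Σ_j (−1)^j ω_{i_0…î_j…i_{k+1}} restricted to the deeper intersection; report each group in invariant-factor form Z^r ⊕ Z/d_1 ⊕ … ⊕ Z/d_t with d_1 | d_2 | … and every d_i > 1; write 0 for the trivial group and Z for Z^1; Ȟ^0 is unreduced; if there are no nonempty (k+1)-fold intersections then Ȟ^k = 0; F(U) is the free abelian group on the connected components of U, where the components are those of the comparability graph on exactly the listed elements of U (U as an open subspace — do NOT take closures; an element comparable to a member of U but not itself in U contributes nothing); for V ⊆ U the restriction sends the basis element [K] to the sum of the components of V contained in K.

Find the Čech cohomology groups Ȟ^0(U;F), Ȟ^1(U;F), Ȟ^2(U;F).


nonempty intersections:
  W12={x1,x6,x10,x11} W13={x5,x11} W14={x4,x5,x10,x11} W15={x1,x6,x11} W16={x1,x4,x6,x10,x11} W23={x9,x11} W24={x7,x10,x11} W25={x1,x3,x6,x7,x8,x9,x11,x12} W26={x1,x3,x6,x7,x8,x9,x10,x11,x12} W34={x5,x11} W35={x9,x11} W36={x9,x11} W45={x7,x11} W46={x4,x7,x10,x11} W56={x1,x3,x6,x7,x8,x9,x11,x12}
  W123={x11} W124={x10,x11} W125={x1,x6,x11} W126={x1,x6,x10,x11} W134={x5,x11} W135={x11} W136={x11} W145={x11} W146={x4,x10,x11} W156={x1,x6,x11} W234={x11} W235={x9,x11} W236={x9,x11} W245={x7,x11} W246={x7,x10,x11} W256={x1,x3,x6,x7,x8,x9,x11,x12} W345={x11} W346={x11} W356={x9,x11} W456={x7,x11}
  W1234={x11} W1235={x11} W1236={x11} W1245={x11} W1246={x10,x11} W1256={x1,x6,x11} W1345={x11} W1346={x11} W1356={x11} W1456={x11} W2345={x11} W2346={x11} W2356={x9,x11} W2456={x7,x11} W3456={x11}
  W12345={x11} W12346={x11} W12356={x11} W12456={x11} W13456={x11} W23456={x11}
  W123456={x11}
components per intersection:
  W1: {x1} {x4,x5,x10,x11} {x6}
  W2: {x1} {x2,x3,x6,x7,x9,x12} {x8} {x10,x11}
  W3: {x5,x11} {x9}
  W4: {x4,x5,x10,x11} {x7}
  W5: {x1} {x3,x6,x7,x9,x12} {x8} {x11}
  W6: {x1} {x3,x6,x7,x9,x12} {x4,x10,x11} {x8}
  W12: {x1} {x6} {x10,x11}
  W13: {x5,x11}
  W14: {x4,x5,x10,x11}
  W15: {x1} {x6} {x11}
  W16: {x1} {x4,x10,x11} {x6}
  W23: {x9} {x11}
  W24: {x7} {x10,x11}
  W25: {x1} {x3,x6,x7,x9,x12} {x8} {x11}
  W26: {x1} {x3,x6,x7,x9,x12} {x8} {x10,x11}
  W34: {x5,x11}
  W35: {x9} {x11}
  W36: {x9} {x11}
  W45: {x7} {x11}
  W46: {x4,x10,x11} {x7}
  W56: {x1} {x3,x6,x7,x9,x12} {x8} {x11}
  W123: {x11}
  W124: {x10,x11}
  W125: {x1} {x6} {x11}
  W126: {x1} {x6} {x10,x11}
  W134: {x5,x11}
  W135: {x11}
  W136: {x11}
  W145: {x11}
  W146: {x4,x10,x11}
  W156: {x1} {x6} {x11}
  W234: {x11}
  W235: {x9} {x11}
  W236: {x9} {x11}
  W245: {x7} {x11}
  W246: {x7} {x10,x11}
  W256: {x1} {x3,x6,x7,x9,x12} {x8} {x11}
  W345: {x11}
  W346: {x11}
  W356: {x9} {x11}
  W456: {x7} {x11}
  W1234: {x11}
  W1235: {x11}
  W1236: {x11}
  W1245: {x11}
  W1246: {x10,x11}
  W1256: {x1} {x6} {x11}
  W1345: {x11}
  W1346: {x11}
  W1356: {x11}
  W1456: {x11}
  W2345: {x11}
  W2346: {x11}
  W2356: {x9} {x11}
  W2456: {x7} {x11}
  W3456: {x11}
  W12345: {x11}
  W12346: {x11}
  W12356: {x11}
  W12456: {x11}
  W13456: {x11}
  W23456: {x11}
  W123456: {x11}
C dims 19,36,35,19; δ0: rk 15, SNF 1^15; δ1: rk 21, SNF 1^21; δ2: rk 14, SNF 1^14
Ȟ^0: (19−15)−0=4 ⇒ Z^4
Ȟ^1: (36−21)−15=0 ⇒ 0
Ȟ^2: (35−14)−21=0 ⇒ 0

Ȟ^0 = Z^4,  Ȟ^1 = 0,  Ȟ^2 = 0


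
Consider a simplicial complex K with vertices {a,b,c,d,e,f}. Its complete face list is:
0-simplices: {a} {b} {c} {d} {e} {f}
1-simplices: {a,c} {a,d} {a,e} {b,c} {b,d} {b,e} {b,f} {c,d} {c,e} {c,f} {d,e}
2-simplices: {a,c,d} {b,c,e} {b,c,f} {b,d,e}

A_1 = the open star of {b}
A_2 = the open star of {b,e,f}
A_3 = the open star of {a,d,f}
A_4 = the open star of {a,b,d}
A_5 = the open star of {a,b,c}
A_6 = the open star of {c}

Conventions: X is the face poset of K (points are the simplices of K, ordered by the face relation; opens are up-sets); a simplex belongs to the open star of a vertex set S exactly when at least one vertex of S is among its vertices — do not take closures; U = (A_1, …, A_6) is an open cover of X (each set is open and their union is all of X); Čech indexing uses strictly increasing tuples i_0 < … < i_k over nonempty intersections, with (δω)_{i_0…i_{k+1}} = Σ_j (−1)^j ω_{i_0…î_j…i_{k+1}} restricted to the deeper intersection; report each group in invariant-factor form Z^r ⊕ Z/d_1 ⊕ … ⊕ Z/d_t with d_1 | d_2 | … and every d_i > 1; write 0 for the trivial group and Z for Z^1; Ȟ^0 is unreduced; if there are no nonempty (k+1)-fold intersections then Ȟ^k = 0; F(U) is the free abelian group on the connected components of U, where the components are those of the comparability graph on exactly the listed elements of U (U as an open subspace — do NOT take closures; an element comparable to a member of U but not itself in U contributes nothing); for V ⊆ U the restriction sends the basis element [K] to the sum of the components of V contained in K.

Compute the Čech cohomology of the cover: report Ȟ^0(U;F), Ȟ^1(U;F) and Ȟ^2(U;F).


intersection data:
  A1={{b},{b,c},{b,d},{b,e},{b,f},{b,c,e},{b,c,f},{b,d,e}} A2={{b},{e},{f},{a,e},{b,c},{b,d},{b,e},{b,f},{c,e},{c,f},{d,e},{b,c,e},{b,c,f},{b,d,e}} A3={{a},{d},{f},{a,c},{a,d},{a,e},{b,d},{b,f},{c,d},{c,f},{d,e},{a,c,d},{b,c,f},{b,d,e}} A4={{a},{b},{d},{a,c},{a,d},{a,e},{b,c},{b,d},{b,e},{b,f},{c,d},{d,e},{a,c,d},{b,c,e},{b,c,f},{b,d,e}} A5={{a},{b},{c},{a,c},{a,d},{a,e},{b,c},{b,d},{b,e},{b,f},{c,d},{c,e},{c,f},{a,c,d},{b,c,e},{b,c,f},{b,d,e}} A6={{c},{a,c},{b,c},{c,d},{c,e},{c,f},{a,c,d},{b,c,e},{b,c,f}}
  A12={{b},{b,c},{b,d},{b,e},{b,f},{b,c,e},{b,c,f},{b,d,e}} A13={{b,d},{b,f},{b,c,f},{b,d,e}} A14={{b},{b,c},{b,d},{b,e},{b,f},{b,c,e},{b,c,f},{b,d,e}} A15={{b},{b,c},{b,d},{b,e},{b,f},{b,c,e},{b,c,f},{b,d,e}} A16={{b,c},{b,c,e},{b,c,f}} A23={{f},{a,e},{b,d},{b,f},{c,f},{d,e},{b,c,f},{b,d,e}} A24={{b},{a,e},{b,c},{b,d},{b,e},{b,f},{d,e},{b,c,e},{b,c,f},{b,d,e}} A25={{b},{a,e},{b,c},{b,d},{b,e},{b,f},{c,e},{c,f},{b,c,e},{b,c,f},{b,d,e}} A26={{b,c},{c,e},{c,f},{b,c,e},{b,c,f}} A34={{a},{d},{a,c},{a,d},{a,e},{b,d},{b,f},{c,d},{d,e},{a,c,d},{b,c,f},{b,d,e}} A35={{a},{a,c},{a,d},{a,e},{b,d},{b,f},{c,d},{c,f},{a,c,d},{b,c,f},{b,d,e}} A36={{a,c},{c,d},{c,f},{a,c,d},{b,c,f}} A45={{a},{b},{a,c},{a,d},{a,e},{b,c},{b,d},{b,e},{b,f},{c,d},{a,c,d},{b,c,e},{b,c,f},{b,d,e}} A46={{a,c},{b,c},{c,d},{a,c,d},{b,c,e},{b,c,f}} A56={{c},{a,c},{b,c},{c,d},{c,e},{c,f},{a,c,d},{b,c,e},{b,c,f}}
  A123={{b,d},{b,f},{b,c,f},{b,d,e}} A124={{b},{b,c},{b,d},{b,e},{b,f},{b,c,e},{b,c,f},{b,d,e}} A125={{b},{b,c},{b,d},{b,e},{b,f},{b,c,e},{b,c,f},{b,d,e}} A126={{b,c},{b,c,e},{b,c,f}} A134={{b,d},{b,f},{b,c,f},{b,d,e}} A135={{b,d},{b,f},{b,c,f},{b,d,e}} A136={{b,c,f}} A145={{b},{b,c},{b,d},{b,e},{b,f},{b,c,e},{b,c,f},{b,d,e}} A146={{b,c},{b,c,e},{b,c,f}} A156={{b,c},{b,c,e},{b,c,f}} A234={{a,e},{b,d},{b,f},{d,e},{b,c,f},{b,d,e}} A235={{a,e},{b,d},{b,f},{c,f},{b,c,f},{b,d,e}} A236={{c,f},{b,c,f}} A245={{b},{a,e},{b,c},{b,d},{b,e},{b,f},{b,c,e},{b,c,f},{b,d,e}} A246={{b,c},{b,c,e},{b,c,f}} A256={{b,c},{c,e},{c,f},{b,c,e},{b,c,f}} A345={{a},{a,c},{a,d},{a,e},{b,d},{b,f},{c,d},{a,c,d},{b,c,f},{b,d,e}} A346={{a,c},{c,d},{a,c,d},{b,c,f}} A356={{a,c},{c,d},{c,f},{a,c,d},{b,c,f}} A456={{a,c},{b,c},{c,d},{a,c,d},{b,c,e},{b,c,f}}
  A1234={{b,d},{b,f},{b,c,f},{b,d,e}} A1235={{b,d},{b,f},{b,c,f},{b,d,e}} A1236={{b,c,f}} A1245={{b},{b,c},{b,d},{b,e},{b,f},{b,c,e},{b,c,f},{b,d,e}} A1246={{b,c},{b,c,e},{b,c,f}} A1256={{b,c},{b,c,e},{b,c,f}} A1345={{b,d},{b,f},{b,c,f},{b,d,e}} A1346={{b,c,f}} A1356={{b,c,f}} A1456={{b,c},{b,c,e},{b,c,f}} A2345={{a,e},{b,d},{b,f},{b,c,f},{b,d,e}} A2346={{b,c,f}} A2356={{c,f},{b,c,f}} A2456={{b,c},{b,c,e},{b,c,f}} A3456={{a,c},{c,d},{a,c,d},{b,c,f}}
  A12345={{b,d},{b,f},{b,c,f},{b,d,e}} A12346={{b,c,f}} A12356={{b,c,f}} A12456={{b,c},{b,c,e},{b,c,f}} A13456={{b,c,f}} A23456={{b,c,f}}
  A123456={{b,c,f}}
components per intersection:
  A1: {{b},{b,c},{b,d},{b,e},{b,f},{b,c,e},{b,c,f},{b,d,e}}
  A2: {{b},{e},{f},{a,e},{b,c},{b,d},{b,e},{b,f},{c,e},{c,f},{d,e},{b,c,e},{b,c,f},{b,d,e}}
  A3: {{a},{d},{a,c},{a,d},{a,e},{b,d},{c,d},{d,e},{a,c,d},{b,d,e}} {{f},{b,f},{c,f},{b,c,f}}
  A4: {{a},{b},{d},{a,c},{a,d},{a,e},{b,c},{b,d},{b,e},{b,f},{c,d},{d,e},{a,c,d},{b,c,e},{b,c,f},{b,d,e}}
  A5: {{a},{b},{c},{a,c},{a,d},{a,e},{b,c},{b,d},{b,e},{b,f},{c,d},{c,e},{c,f},{a,c,d},{b,c,e},{b,c,f},{b,d,e}}
  A6: {{c},{a,c},{b,c},{c,d},{c,e},{c,f},{a,c,d},{b,c,e},{b,c,f}}
  A12: {{b},{b,c},{b,d},{b,e},{b,f},{b,c,e},{b,c,f},{b,d,e}}
  A13: {{b,d},{b,d,e}} {{b,f},{b,c,f}}
  A14: {{b},{b,c},{b,d},{b,e},{b,f},{b,c,e},{b,c,f},{b,d,e}}
  A15: {{b},{b,c},{b,d},{b,e},{b,f},{b,c,e},{b,c,f},{b,d,e}}
  A16: {{b,c},{b,c,e},{b,c,f}}
  A23: {{f},{b,f},{c,f},{b,c,f}} {{a,e}} {{b,d},{d,e},{b,d,e}}
  A24: {{b},{b,c},{b,d},{b,e},{b,f},{d,e},{b,c,e},{b,c,f},{b,d,e}} {{a,e}}
  A25: {{b},{b,c},{b,d},{b,e},{b,f},{c,e},{c,f},{b,c,e},{b,c,f},{b,d,e}} {{a,e}}
  A26: {{b,c},{c,e},{c,f},{b,c,e},{b,c,f}}
  A34: {{a},{d},{a,c},{a,d},{a,e},{b,d},{c,d},{d,e},{a,c,d},{b,d,e}} {{b,f},{b,c,f}}
  A35: {{a},{a,c},{a,d},{a,e},{c,d},{a,c,d}} {{b,d},{b,d,e}} {{b,f},{c,f},{b,c,f}}
  A36: {{a,c},{c,d},{a,c,d}} {{c,f},{b,c,f}}
  A45: {{a},{a,c},{a,d},{a,e},{c,d},{a,c,d}} {{b},{b,c},{b,d},{b,e},{b,f},{b,c,e},{b,c,f},{b,d,e}}
  A46: {{a,c},{c,d},{a,c,d}} {{b,c},{b,c,e},{b,c,f}}
  A56: {{c},{a,c},{b,c},{c,d},{c,e},{c,f},{a,c,d},{b,c,e},{b,c,f}}
  A123: {{b,d},{b,d,e}} {{b,f},{b,c,f}}
  A124: {{b},{b,c},{b,d},{b,e},{b,f},{b,c,e},{b,c,f},{b,d,e}}
  A125: {{b},{b,c},{b,d},{b,e},{b,f},{b,c,e},{b,c,f},{b,d,e}}
  A126: {{b,c},{b,c,e},{b,c,f}}
  A134: {{b,d},{b,d,e}} {{b,f},{b,c,f}}
  A135: {{b,d},{b,d,e}} {{b,f},{b,c,f}}
  A136: {{b,c,f}}
  A145: {{b},{b,c},{b,d},{b,e},{b,f},{b,c,e},{b,c,f},{b,d,e}}
  A146: {{b,c},{b,c,e},{b,c,f}}
  A156: {{b,c},{b,c,e},{b,c,f}}
  A234: {{a,e}} {{b,d},{d,e},{b,d,e}} {{b,f},{b,c,f}}
  A235: {{a,e}} {{b,d},{b,d,e}} {{b,f},{c,f},{b,c,f}}
  A236: {{c,f},{b,c,f}}
  A245: {{b},{b,c},{b,d},{b,e},{b,f},{b,c,e},{b,c,f},{b,d,e}} {{a,e}}
  A246: {{b,c},{b,c,e},{b,c,f}}
  A256: {{b,c},{c,e},{c,f},{b,c,e},{b,c,f}}
  A345: {{a},{a,c},{a,d},{a,e},{c,d},{a,c,d}} {{b,d},{b,d,e}} {{b,f},{b,c,f}}
  A346: {{a,c},{c,d},{a,c,d}} {{b,c,f}}
  A356: {{a,c},{c,d},{a,c,d}} {{c,f},{b,c,f}}
  A456: {{a,c},{c,d},{a,c,d}} {{b,c},{b,c,e},{b,c,f}}
  A1234: {{b,d},{b,d,e}} {{b,f},{b,c,f}}
  A1235: {{b,d},{b,d,e}} {{b,f},{b,c,f}}
  A1236: {{b,c,f}}
  A1245: {{b},{b,c},{b,d},{b,e},{b,f},{b,c,e},{b,c,f},{b,d,e}}
  A1246: {{b,c},{b,c,e},{b,c,f}}
  A1256: {{b,c},{b,c,e},{b,c,f}}
  A1345: {{b,d},{b,d,e}} {{b,f},{b,c,f}}
  A1346: {{b,c,f}}
  A1356: {{b,c,f}}
  A1456: {{b,c},{b,c,e},{b,c,f}}
  A2345: {{a,e}} {{b,d},{b,d,e}} {{b,f},{b,c,f}}
  A2346: {{b,c,f}}
  A2356: {{c,f},{b,c,f}}
  A2456: {{b,c},{b,c,e},{b,c,f}}
  A3456: {{a,c},{c,d},{a,c,d}} {{b,c,f}}
  A12345: {{b,d},{b,d,e}} {{b,f},{b,c,f}}
  A12346: {{b,c,f}}
  A12356: {{b,c,f}}
  A12456: {{b,c},{b,c,e},{b,c,f}}
  A13456: {{b,c,f}}
  A23456: {{b,c,f}}
  A123456: {{b,c,f}}
C dims 7,26,33,21; δ0: rk 6, SNF 1^6; δ1: rk 18, SNF 1^18; δ2: rk 15, SNF 1^15
Ȟ^0 = (7 − 6) − 0 = 1, so Ȟ^0 ≅ Z
Ȟ^1 = (26 − 18) − 6 = 2, so Ȟ^1 ≅ Z^2
Ȟ^2 = (33 − 15) − 18 = 0, so Ȟ^2 ≅ 0

Ȟ^0 ≅ Z, Ȟ^1 ≅ Z^2, Ȟ^2 ≅ 0


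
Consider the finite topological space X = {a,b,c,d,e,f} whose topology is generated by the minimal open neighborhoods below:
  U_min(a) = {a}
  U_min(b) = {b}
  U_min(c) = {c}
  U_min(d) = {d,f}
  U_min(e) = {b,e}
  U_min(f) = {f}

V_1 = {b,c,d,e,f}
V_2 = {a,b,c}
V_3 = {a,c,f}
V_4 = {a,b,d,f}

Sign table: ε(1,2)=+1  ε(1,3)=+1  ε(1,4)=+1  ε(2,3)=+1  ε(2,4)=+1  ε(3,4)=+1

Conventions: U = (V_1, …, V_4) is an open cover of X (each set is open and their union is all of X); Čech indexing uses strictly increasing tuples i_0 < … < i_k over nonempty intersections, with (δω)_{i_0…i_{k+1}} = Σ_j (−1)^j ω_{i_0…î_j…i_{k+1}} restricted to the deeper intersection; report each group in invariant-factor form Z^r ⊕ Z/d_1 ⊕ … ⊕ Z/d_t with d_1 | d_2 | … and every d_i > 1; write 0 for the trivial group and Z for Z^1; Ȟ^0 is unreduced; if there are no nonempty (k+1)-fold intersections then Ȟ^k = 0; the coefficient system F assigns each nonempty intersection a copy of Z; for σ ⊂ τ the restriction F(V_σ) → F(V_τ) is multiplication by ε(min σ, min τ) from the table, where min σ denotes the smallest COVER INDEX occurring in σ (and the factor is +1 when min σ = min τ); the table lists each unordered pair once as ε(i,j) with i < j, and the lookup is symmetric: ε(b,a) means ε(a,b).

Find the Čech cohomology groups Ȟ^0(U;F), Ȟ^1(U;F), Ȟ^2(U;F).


Ȟ^0 ≅ Z, Ȟ^1 ≅ 0 and Ȟ^2 ≅ Z

nonempty overlaps:
  V12={b,c} V13={c,f} V14={b,d,f} V23={a,c} V24={a,b} V34={a,f}
  V123={c} V124={b} V134={f} V234={a}
C dims 4,6,4; δ0: rk 3, SNF 1^3; δ1: rk 3, SNF 1^3
degree 0: 4−3−0 = 1 → Ȟ^0 ≅ Z
degree 1: 6−3−3 = 0 → Ȟ^1 ≅ 0
degree 2: 4−0−3 = 1 → Ȟ^2 ≅ Z


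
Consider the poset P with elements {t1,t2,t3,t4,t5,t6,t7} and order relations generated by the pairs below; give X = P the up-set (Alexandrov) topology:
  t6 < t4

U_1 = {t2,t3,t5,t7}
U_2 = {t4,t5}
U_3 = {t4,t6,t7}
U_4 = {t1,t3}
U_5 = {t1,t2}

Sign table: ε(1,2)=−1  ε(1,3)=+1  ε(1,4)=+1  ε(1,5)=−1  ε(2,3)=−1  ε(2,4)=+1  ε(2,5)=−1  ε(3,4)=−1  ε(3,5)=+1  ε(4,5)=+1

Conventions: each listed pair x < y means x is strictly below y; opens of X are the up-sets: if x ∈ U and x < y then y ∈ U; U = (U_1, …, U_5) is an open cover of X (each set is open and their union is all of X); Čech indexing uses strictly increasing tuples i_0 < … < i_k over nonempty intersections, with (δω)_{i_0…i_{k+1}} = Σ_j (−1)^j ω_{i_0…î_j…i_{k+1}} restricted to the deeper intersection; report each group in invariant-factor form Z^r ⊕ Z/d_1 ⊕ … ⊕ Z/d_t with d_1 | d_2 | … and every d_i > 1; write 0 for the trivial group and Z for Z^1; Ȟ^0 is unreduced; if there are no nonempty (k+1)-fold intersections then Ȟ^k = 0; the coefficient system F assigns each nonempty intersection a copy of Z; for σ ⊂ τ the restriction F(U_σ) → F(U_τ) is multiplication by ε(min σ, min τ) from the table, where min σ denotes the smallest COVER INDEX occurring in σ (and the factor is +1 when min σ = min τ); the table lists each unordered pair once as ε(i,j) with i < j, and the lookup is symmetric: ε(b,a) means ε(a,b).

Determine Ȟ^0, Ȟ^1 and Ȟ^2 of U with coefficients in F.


Ȟ^0 ≅ 0; Ȟ^1 ≅ Z ⊕ Z/2; Ȟ^2 ≅ 0

cover nerve:
  U12={t5} U13={t7} U14={t3} U15={t2} U23={t4} U45={t1}
C dims 5,6; δ0: rk 5, SNF 1^4·2
Ȟ^0: (5−5)−0=0 ⇒ 0
Ȟ^1: (6−0)−5=1 plus torsion [2] ⇒ Z ⊕ Z/2
Ȟ^2: (0−0)−0=0 ⇒ 0


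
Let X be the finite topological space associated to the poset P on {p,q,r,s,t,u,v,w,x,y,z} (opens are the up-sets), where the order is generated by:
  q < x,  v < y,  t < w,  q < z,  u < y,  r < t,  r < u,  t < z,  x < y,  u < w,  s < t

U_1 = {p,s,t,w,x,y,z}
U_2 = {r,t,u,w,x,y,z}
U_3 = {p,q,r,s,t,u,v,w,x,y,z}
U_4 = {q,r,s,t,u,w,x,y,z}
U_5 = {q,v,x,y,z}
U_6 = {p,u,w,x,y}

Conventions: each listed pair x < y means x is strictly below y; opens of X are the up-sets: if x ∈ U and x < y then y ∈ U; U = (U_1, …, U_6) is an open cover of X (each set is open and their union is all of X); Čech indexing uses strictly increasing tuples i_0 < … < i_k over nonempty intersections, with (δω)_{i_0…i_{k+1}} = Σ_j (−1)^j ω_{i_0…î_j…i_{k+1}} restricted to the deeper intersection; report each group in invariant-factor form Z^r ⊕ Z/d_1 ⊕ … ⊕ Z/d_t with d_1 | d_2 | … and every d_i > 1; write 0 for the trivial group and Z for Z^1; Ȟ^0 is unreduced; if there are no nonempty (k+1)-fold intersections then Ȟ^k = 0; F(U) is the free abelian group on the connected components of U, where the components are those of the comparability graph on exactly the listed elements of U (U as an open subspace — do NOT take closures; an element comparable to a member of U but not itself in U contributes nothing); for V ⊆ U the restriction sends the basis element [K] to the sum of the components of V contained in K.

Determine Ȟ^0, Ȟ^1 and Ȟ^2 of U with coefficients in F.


intersection data:
  U12={t,w,x,y,z} U13={p,s,t,w,x,y,z} U14={s,t,w,x,y,z} U15={x,y,z} U16={p,w,x,y} U23={r,t,u,w,x,y,z} U24={r,t,u,w,x,y,z} U25={x,y,z} U26={u,w,x,y} U34={q,r,s,t,u,w,x,y,z} U35={q,v,x,y,z} U36={p,u,w,x,y} U45={q,x,y,z} U46={u,w,x,y} U56={x,y}
  U123={t,w,x,y,z} U124={t,w,x,y,z} U125={x,y,z} U126={w,x,y} U134={s,t,w,x,y,z} U135={x,y,z} U136={p,w,x,y} U145={x,y,z} U146={w,x,y} U156={x,y} U234={r,t,u,w,x,y,z} U235={x,y,z} U236={u,w,x,y} U245={x,y,z} U246={u,w,x,y} U256={x,y} U345={q,x,y,z} U346={u,w,x,y} U356={x,y} U456={x,y}
  U1234={t,w,x,y,z} U1235={x,y,z} U1236={w,x,y} U1245={x,y,z} U1246={w,x,y} U1256={x,y} U1345={x,y,z} U1346={w,x,y} U1356={x,y} U1456={x,y} U2345={x,y,z} U2346={u,w,x,y} U2356={x,y} U2456={x,y} U3456={x,y}
  U12345={x,y,z} U12346={w,x,y} U12356={x,y} U12456={x,y} U13456={x,y} U23456={x,y}
  U123456={x,y}
components per intersection:
  U1: {p} {s,t,w,z} {x,y}
  U2: {r,t,u,w,x,y,z}
  U3: {p} {q,r,s,t,u,v,w,x,y,z}
  U4: {q,r,s,t,u,w,x,y,z}
  U5: {q,v,x,y,z}
  U6: {p} {u,w,x,y}
  U12: {t,w,z} {x,y}
  U13: {p} {s,t,w,z} {x,y}
  U14: {s,t,w,z} {x,y}
  U15: {x,y} {z}
  U16: {p} {w} {x,y}
  U23: {r,t,u,w,x,y,z}
  U24: {r,t,u,w,x,y,z}
  U25: {x,y} {z}
  U26: {u,w,x,y}
  U34: {q,r,s,t,u,w,x,y,z}
  U35: {q,v,x,y,z}
  U36: {p} {u,w,x,y}
  U45: {q,x,y,z}
  U46: {u,w,x,y}
  U56: {x,y}
  U123: {t,w,z} {x,y}
  U124: {t,w,z} {x,y}
  U125: {x,y} {z}
  U126: {w} {x,y}
  U134: {s,t,w,z} {x,y}
  U135: {x,y} {z}
  U136: {p} {w} {x,y}
  U145: {x,y} {z}
  U146: {w} {x,y}
  U156: {x,y}
  U234: {r,t,u,w,x,y,z}
  U235: {x,y} {z}
  U236: {u,w,x,y}
  U245: {x,y} {z}
  U246: {u,w,x,y}
  U256: {x,y}
  U345: {q,x,y,z}
  U346: {u,w,x,y}
  U356: {x,y}
  U456: {x,y}
  U1234: {t,w,z} {x,y}
  U1235: {x,y} {z}
  U1236: {w} {x,y}
  U1245: {x,y} {z}
  U1246: {w} {x,y}
  U1256: {x,y}
  U1345: {x,y} {z}
  U1346: {w} {x,y}
  U1356: {x,y}
  U1456: {x,y}
  U2345: {x,y} {z}
  U2346: {u,w,x,y}
  U2356: {x,y}
  U2456: {x,y}
  U3456: {x,y}
  U12345: {x,y} {z}
  U12346: {w} {x,y}
  U12356: {x,y}
  U12456: {x,y}
  U13456: {x,y}
  U23456: {x,y}
  U123456: {x,y}
C dims 10,24,32,23; δ0: rk 8, SNF 1^8; δ1: rk 16, SNF 1^16; δ2: rk 16, SNF 1^16
Ȟ^0 = (10 − 8) − 0 = 2, so Ȟ^0 ≅ Z^2
Ȟ^1 = (24 − 16) − 8 = 0, so Ȟ^1 ≅ 0
Ȟ^2 = (32 − 16) − 16 = 0, so Ȟ^2 ≅ 0

Ȟ^0(U;F) ≅ Z^2, Ȟ^1(U;F) ≅ 0, Ȟ^2(U;F) ≅ 0


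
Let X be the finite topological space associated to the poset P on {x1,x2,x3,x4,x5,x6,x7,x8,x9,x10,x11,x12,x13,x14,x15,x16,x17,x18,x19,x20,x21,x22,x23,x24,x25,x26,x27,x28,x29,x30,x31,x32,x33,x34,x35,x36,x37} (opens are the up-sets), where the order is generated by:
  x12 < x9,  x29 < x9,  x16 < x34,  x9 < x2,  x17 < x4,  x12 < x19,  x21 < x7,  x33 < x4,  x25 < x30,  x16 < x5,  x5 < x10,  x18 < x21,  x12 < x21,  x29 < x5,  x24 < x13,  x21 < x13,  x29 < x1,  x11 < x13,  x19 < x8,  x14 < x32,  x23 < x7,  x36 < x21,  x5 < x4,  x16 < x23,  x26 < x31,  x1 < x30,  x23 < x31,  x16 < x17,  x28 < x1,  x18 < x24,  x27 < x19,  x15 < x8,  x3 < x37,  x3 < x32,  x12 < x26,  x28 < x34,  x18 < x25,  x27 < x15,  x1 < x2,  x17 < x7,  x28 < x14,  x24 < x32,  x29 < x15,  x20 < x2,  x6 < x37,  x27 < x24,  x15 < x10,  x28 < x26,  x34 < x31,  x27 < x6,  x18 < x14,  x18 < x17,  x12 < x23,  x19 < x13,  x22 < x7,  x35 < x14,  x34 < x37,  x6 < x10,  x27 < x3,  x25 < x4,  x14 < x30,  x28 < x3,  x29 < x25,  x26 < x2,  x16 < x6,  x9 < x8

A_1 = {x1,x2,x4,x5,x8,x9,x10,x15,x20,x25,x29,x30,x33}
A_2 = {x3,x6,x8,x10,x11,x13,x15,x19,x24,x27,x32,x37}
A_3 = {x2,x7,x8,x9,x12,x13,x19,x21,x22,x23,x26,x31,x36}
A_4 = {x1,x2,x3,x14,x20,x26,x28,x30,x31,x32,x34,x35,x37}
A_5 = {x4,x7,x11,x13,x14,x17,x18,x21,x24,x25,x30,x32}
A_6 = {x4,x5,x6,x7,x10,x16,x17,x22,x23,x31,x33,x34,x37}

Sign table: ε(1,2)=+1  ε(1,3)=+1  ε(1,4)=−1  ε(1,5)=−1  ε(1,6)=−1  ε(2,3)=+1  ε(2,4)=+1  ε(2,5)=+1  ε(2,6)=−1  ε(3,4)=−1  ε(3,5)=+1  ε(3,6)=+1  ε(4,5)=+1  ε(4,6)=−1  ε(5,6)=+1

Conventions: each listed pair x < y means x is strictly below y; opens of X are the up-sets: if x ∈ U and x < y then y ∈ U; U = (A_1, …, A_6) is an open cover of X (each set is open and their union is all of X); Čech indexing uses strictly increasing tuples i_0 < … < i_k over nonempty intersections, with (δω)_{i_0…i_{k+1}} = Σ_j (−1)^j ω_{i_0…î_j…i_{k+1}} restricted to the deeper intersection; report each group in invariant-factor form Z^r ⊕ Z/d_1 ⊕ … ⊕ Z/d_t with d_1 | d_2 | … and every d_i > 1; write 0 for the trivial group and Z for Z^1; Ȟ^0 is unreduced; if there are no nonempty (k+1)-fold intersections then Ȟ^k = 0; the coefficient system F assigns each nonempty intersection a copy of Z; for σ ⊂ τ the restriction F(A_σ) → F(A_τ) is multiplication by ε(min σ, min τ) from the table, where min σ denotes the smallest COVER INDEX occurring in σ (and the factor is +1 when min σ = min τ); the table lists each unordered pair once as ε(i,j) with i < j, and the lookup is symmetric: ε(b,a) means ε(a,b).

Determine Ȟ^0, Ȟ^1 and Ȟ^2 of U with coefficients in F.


Ȟ^0 ≅ 0,  Ȟ^1 ≅ Z/2,  Ȟ^2 ≅ Z

cover nerve:
  A12={x8,x10,x15} A13={x2,x8,x9} A14={x1,x2,x20,x30} A15={x4,x25,x30} A16={x4,x5,x10,x33} A23={x8,x13,x19} A24={x3,x32,x37} A25={x11,x13,x24,x32} A26={x6,x10,x37} A34={x2,x26,x31} A35={x7,x13,x21} A36={x7,x22,x23,x31} A45={x14,x30,x32} A46={x31,x34,x37} A56={x4,x7,x17}
  A123={x8} A126={x10} A134={x2} A145={x30} A156={x4} A235={x13} A245={x32} A246={x37} A346={x31} A356={x7}
C dims 6,15,10; δ0: rk 6, SNF 1^5·2; δ1: rk 9, SNF 1^9
Ȟ^0: (6−6)−0=0 ⇒ 0
Ȟ^1: (15−9)−6=0 plus torsion [2] ⇒ Z/2
Ȟ^2: (10−0)−9=1 ⇒ Z


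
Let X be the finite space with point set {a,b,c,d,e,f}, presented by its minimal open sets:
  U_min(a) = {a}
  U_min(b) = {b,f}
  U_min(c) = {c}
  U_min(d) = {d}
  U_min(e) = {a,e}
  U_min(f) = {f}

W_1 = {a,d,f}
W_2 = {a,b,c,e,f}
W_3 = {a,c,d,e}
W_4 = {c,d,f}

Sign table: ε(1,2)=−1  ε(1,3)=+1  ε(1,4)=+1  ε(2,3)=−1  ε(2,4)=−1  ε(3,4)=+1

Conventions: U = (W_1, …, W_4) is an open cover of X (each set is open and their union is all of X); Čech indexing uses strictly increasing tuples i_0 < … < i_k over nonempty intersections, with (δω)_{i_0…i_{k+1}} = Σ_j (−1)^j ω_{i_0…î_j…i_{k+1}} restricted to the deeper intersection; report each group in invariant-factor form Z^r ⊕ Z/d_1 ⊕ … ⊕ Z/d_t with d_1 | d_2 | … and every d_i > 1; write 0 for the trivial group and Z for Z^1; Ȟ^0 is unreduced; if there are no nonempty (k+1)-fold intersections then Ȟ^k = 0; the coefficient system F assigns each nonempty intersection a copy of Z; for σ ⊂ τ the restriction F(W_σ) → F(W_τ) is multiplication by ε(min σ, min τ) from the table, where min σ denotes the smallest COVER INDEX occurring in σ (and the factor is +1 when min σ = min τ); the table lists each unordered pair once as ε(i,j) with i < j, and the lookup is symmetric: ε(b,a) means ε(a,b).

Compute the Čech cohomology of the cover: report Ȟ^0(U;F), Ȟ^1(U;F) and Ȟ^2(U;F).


nerve simplices:
  W12={a,f} W13={a,d} W14={d,f} W23={a,c,e} W24={c,f} W34={c,d}
  W123={a} W124={f} W134={d} W234={c}
C dims 4,6,4; δ0: rk 3, SNF 1^3; δ1: rk 3, SNF 1^3
degree 0: 4−3−0 = 1 → Ȟ^0 ≅ Z
degree 1: 6−3−3 = 0 → Ȟ^1 ≅ 0
degree 2: 4−0−3 = 1 → Ȟ^2 ≅ Z

Ȟ^0 = Z, Ȟ^1 = 0, Ȟ^2 = Z


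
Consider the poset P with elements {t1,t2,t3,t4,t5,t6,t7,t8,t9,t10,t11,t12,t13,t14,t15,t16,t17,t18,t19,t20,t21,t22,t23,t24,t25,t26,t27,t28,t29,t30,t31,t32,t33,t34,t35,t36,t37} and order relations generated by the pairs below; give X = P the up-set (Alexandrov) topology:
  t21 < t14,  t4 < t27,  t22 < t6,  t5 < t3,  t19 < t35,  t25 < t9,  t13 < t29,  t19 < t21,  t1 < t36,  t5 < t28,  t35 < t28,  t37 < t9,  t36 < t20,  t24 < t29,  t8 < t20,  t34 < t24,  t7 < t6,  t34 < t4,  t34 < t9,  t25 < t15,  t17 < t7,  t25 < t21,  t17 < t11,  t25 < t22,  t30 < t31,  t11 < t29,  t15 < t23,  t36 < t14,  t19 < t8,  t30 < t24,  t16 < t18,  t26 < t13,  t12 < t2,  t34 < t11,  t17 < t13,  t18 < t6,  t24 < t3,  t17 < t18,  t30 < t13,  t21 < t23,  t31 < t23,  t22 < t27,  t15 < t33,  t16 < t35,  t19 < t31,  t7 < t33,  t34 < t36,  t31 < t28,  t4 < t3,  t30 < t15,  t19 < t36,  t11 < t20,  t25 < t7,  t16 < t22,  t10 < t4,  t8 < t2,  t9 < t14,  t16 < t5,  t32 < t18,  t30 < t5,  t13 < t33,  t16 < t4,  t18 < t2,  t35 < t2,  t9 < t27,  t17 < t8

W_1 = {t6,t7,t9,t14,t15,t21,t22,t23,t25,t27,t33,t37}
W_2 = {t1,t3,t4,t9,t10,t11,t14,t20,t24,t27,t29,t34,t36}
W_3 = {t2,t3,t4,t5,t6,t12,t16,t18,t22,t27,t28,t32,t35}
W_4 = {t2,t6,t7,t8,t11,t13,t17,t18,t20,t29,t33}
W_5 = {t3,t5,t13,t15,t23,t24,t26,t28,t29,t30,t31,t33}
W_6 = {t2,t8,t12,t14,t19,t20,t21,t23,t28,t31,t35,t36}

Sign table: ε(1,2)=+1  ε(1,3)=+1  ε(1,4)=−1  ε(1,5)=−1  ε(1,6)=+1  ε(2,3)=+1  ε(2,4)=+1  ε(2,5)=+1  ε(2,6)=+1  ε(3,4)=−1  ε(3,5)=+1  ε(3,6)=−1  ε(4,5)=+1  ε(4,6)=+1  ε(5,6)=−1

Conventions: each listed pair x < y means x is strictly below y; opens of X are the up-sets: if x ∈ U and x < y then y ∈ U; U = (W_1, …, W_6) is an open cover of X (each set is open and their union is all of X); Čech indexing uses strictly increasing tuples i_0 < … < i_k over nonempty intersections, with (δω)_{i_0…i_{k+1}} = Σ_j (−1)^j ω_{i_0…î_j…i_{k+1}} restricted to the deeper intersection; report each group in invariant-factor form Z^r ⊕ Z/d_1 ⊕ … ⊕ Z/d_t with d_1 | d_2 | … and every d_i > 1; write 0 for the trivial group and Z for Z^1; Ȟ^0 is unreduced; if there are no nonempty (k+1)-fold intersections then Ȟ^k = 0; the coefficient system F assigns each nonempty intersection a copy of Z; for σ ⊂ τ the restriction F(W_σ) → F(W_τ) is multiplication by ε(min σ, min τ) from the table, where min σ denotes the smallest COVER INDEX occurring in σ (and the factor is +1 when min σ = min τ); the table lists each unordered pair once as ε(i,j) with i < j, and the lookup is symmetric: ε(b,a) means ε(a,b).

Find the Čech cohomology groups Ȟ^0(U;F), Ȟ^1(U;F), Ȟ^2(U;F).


Ȟ^0(U;F) ≅ 0,  Ȟ^1(U;F) ≅ Z/2,  Ȟ^2(U;F) ≅ Z

cover nerve:
  W12={t9,t14,t27} W13={t6,t22,t27} W14={t6,t7,t33} W15={t15,t23,t33} W16={t14,t21,t23} W23={t3,t4,t27} W24={t11,t20,t29} W25={t3,t24,t29} W26={t14,t20,t36} W34={t2,t6,t18} W35={t3,t5,t28} W36={t2,t12,t28,t35} W45={t13,t29,t33} W46={t2,t8,t20} W56={t23,t28,t31}
  W123={t27} W126={t14} W134={t6} W145={t33} W156={t23} W235={t3} W245={t29} W246={t20} W346={t2} W356={t28}
C dims 6,15,10; δ0: rk 6, SNF 1^5·2; δ1: rk 9, SNF 1^9
Ȟ^0: (6−6)−0=0 ⇒ 0
Ȟ^1: (15−9)−6=0 plus torsion [2] ⇒ Z/2
Ȟ^2: (10−0)−9=1 ⇒ Z


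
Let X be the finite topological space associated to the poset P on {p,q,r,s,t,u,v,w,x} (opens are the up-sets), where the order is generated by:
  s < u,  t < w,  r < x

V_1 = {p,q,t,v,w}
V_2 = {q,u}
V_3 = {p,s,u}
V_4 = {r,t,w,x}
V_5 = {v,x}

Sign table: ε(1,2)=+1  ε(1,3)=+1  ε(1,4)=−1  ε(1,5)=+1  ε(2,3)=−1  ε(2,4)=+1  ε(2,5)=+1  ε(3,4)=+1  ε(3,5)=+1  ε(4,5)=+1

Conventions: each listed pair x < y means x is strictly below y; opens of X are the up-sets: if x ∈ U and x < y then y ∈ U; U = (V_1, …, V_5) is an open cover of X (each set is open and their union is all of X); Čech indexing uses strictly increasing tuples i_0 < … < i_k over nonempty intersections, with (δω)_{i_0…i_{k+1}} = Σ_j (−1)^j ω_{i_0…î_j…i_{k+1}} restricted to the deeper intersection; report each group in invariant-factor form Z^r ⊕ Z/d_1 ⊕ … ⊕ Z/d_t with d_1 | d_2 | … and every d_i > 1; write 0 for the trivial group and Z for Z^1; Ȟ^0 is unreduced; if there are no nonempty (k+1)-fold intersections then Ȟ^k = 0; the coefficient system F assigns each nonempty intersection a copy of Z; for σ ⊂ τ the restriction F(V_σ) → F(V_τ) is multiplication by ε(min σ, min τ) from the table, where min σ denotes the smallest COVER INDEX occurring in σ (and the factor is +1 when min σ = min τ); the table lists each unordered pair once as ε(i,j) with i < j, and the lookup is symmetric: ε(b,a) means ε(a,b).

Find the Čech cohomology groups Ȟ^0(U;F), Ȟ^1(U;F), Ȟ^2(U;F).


Ȟ^0 = 0, Ȟ^1 = Z ⊕ Z/2, Ȟ^2 = 0

intersection data:
  V12={q} V13={p} V14={t,w} V15={v} V23={u} V45={x}
C dims 5,6; δ0: rk 5, SNF 1^4·2
Ȟ^0 = (5 − 5) − 0 = 0, so Ȟ^0 ≅ 0
Ȟ^1 = (6 − 0) − 5 = 1 plus torsion [2], so Ȟ^1 ≅ Z ⊕ Z/2
Ȟ^2 = (0 − 0) − 0 = 0, so Ȟ^2 ≅ 0


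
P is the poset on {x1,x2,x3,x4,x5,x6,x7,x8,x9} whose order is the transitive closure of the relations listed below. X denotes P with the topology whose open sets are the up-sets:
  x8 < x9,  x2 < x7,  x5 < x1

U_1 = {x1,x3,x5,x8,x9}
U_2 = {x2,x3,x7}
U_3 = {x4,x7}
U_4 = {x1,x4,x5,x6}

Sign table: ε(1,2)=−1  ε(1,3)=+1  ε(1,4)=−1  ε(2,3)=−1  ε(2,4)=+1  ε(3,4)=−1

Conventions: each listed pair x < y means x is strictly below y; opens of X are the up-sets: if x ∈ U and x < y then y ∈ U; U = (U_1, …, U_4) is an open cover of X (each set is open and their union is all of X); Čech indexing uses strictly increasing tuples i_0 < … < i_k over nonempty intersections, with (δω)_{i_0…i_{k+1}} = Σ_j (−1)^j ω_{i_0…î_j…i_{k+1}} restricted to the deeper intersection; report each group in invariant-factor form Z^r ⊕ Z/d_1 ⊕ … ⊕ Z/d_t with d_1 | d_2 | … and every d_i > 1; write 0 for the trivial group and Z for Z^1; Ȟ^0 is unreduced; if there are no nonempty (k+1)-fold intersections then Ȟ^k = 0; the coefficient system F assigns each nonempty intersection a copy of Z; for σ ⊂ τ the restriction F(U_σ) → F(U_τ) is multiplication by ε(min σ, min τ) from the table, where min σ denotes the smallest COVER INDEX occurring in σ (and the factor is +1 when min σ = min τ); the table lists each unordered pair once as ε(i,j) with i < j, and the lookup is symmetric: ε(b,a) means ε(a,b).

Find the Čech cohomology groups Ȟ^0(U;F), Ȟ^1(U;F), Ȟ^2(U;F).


nerve simplices:
  U12={x3} U14={x1,x5} U23={x7} U34={x4}
C dims 4,4; δ0: rk 3, SNF 1^3
degree 0: 4−3−0 = 1 → Ȟ^0 ≅ Z
degree 1: 4−0−3 = 1 → Ȟ^1 ≅ Z
degree 2: 0−0−0 = 0 → Ȟ^2 ≅ 0

Ȟ^0(U;F) ≅ Z; Ȟ^1(U;F) ≅ Z; Ȟ^2(U;F) ≅ 0


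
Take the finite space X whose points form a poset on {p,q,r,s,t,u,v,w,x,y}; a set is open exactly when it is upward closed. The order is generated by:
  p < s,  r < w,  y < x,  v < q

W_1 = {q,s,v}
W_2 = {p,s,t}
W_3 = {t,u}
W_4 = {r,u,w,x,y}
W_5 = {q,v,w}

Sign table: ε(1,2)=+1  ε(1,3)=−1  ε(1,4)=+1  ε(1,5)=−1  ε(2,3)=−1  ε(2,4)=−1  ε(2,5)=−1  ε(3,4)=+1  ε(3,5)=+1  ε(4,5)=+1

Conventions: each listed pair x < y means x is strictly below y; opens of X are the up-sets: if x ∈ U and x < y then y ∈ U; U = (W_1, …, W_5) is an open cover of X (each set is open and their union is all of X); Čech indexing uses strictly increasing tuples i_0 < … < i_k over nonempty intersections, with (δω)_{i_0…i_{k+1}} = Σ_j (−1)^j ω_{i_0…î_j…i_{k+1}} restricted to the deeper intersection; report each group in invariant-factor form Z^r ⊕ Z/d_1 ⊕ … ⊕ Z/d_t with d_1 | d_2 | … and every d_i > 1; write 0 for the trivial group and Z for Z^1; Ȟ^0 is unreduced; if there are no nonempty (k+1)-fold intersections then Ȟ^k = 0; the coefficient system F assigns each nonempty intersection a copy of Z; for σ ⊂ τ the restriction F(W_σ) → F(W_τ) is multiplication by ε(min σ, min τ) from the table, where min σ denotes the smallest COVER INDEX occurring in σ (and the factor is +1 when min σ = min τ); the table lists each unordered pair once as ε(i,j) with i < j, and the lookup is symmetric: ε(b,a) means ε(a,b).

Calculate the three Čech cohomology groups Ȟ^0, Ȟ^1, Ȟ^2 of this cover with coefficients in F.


intersection data:
  W12={s} W15={q,v} W23={t} W34={u} W45={w}
C dims 5,5; δ0: rk 4, SNF 1^4
Ȟ^0 = (5 − 4) − 0 = 1, so Ȟ^0 ≅ Z
Ȟ^1 = (5 − 0) − 4 = 1, so Ȟ^1 ≅ Z
Ȟ^2 = (0 − 0) − 0 = 0, so Ȟ^2 ≅ 0

Ȟ^0 = Z, Ȟ^1 = Z and Ȟ^2 = 0
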